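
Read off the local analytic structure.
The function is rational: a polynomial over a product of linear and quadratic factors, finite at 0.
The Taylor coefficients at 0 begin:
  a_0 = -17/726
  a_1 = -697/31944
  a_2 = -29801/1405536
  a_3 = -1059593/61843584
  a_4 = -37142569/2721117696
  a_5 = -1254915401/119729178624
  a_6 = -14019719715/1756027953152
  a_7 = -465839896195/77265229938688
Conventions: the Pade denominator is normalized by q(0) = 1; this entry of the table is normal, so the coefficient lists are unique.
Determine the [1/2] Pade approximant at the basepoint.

The Pade approximant has numerator coefficients [-17/726, -1207/13068]; denominator coefficients [1, 1193/396, -32345/8712].

Taylor coefficients needed (read off): a_0 = -17/726, a_1 = -697/31944, a_2 = -29801/1405536, a_3 = -1059593/61843584.
Write the denominator as Q(w) = 1 + q1*w + q2*w^2. Requiring Q*f - P = O(w^4) with deg P <= 1 kills the coefficients of w^2..w^3 in Q*f:
  w^2: a_2 + q1*a_1 + q2*a_0 = 0, i.e. -29801/1405536 + (-697/31944)*q1 + (-17/726)*q2 = 0.
  w^3: a_3 + q1*a_2 + q2*a_1 = 0, i.e. -1059593/61843584 + (-29801/1405536)*q1 + (-697/31944)*q2 = 0.
Solving this linear system: q1 = 1193/396, q2 = -32345/8712.
The numerator is Q*f truncated at degree 1: P0 = a_0 = -17/726; P1 = a_1 + q1*a_0 = -1207/13068.


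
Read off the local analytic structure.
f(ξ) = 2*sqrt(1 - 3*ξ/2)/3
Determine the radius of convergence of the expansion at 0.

Branch term (2/3)*sqrt(1 - ξ/(2/3)): its argument vanishes at ξ = 2/3, a square-root branch point, modulus 2/3.
The radius of convergence is the smallest modulus among the singular points: 2/3.

The radius of convergence is 2/3.


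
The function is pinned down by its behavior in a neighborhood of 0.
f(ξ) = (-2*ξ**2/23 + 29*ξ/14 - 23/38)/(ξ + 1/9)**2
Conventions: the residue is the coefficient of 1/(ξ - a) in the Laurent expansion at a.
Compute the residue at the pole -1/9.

The residue is 6059/2898.

At the order-2 pole -1/9 set g(ξ) = (ξ - (-1/9))^2*f(ξ) = -2*ξ**2/23 + 29*ξ/14 - 23/38.
Order-2 pole: residue = g'(a); g'(-1/9) = 6059/2898, so the residue is 6059/2898.


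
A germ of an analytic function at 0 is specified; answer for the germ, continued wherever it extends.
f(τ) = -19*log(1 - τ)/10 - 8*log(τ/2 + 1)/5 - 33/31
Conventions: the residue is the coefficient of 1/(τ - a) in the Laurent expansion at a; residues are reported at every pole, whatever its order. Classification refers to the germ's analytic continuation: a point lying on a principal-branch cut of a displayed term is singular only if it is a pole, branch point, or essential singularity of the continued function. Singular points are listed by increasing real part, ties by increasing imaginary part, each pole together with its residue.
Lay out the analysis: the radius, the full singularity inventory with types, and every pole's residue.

Branch term (-8/5)*log(1 - τ/(-2)): its argument vanishes at τ = -2, a logarithmic branch point, modulus 2.
Branch term (-19/10)*log(1 - τ/(1)): its argument vanishes at τ = 1, a logarithmic branch point, modulus 1.
The radius of convergence is the smallest modulus among the singular points: 1.
List the singular points by increasing real part (a conjugate pair: the negative imaginary part first).

Radius of convergence at 0: 1.
At -2: a logarithmic branch point.
At 1: a logarithmic branch point.


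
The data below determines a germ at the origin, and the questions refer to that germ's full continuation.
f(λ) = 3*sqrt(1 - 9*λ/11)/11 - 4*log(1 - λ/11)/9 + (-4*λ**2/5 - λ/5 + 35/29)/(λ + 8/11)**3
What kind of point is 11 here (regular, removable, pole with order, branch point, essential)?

The point is a logarithmic branch point.

The term (-4/9)*log(1 - λ/(11)) has argument 1 - 11/(11) = 0 at 11: a logarithmic (infinitely-sheeted) branch point; the remaining terms are analytic or single-valued there.


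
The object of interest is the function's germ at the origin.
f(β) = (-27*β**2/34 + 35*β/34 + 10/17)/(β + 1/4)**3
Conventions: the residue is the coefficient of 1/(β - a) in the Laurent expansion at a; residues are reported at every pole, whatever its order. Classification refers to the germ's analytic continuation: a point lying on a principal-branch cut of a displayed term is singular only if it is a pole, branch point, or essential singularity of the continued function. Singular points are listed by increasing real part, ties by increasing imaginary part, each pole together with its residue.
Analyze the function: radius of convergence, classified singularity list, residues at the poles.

Denominator factor (β + 1/4)^3: pole of order 3 at -1/4, modulus 1/4.
The radius of convergence is the smallest modulus among the singular points: 1/4.
At the order-3 pole -1/4 set g(β) = (β - (-1/4))^3*f(β) = -27*β**2/34 + 35*β/34 + 10/17.
Order-3 pole: residue = g''(a)/2; g''(-1/4) = -27/17, so the residue is -27/34.

Radius of convergence at 0: 1/4.
At -1/4: a pole of order 3; residue -27/34.


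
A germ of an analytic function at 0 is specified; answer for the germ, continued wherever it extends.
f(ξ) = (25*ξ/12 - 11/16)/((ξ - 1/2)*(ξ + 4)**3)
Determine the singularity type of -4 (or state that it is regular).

The point is a pole of order 3.

The denominator factor ξ + 4 vanishes at -4 and appears to the power 3; the numerator there equals -433/48, nonzero, and no other factor vanishes.
Hence a pole whose order is the multiplicity, 3.


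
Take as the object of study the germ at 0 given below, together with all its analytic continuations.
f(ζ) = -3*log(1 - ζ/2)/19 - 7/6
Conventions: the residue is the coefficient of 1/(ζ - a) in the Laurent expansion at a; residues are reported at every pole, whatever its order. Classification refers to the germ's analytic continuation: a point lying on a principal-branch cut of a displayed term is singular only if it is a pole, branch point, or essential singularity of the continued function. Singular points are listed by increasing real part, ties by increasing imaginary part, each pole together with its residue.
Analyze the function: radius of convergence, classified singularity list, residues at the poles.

Radius of convergence at 0: 2.
At 2: a logarithmic branch point.

Branch term (-3/19)*log(1 - ζ/(2)): its argument vanishes at ζ = 2, a logarithmic branch point, modulus 2.
The radius of convergence is the smallest modulus among the singular points: 2.


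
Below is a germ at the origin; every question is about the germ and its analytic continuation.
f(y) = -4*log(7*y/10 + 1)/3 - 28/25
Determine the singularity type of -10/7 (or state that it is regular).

The point is a logarithmic branch point.

The term (-4/3)*log(1 - y/(-10/7)) has argument 1 - -10/7/(-10/7) = 0 at -10/7: a logarithmic (infinitely-sheeted) branch point; the remaining terms are analytic or single-valued there.


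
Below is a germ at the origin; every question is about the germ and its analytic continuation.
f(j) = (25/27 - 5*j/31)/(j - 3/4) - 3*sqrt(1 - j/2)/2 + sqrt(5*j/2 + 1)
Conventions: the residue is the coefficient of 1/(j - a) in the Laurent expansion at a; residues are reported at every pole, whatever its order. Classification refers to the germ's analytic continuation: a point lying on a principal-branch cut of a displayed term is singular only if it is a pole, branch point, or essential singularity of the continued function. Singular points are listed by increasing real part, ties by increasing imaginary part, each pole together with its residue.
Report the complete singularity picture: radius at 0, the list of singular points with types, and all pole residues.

Denominator factor (j - 3/4): pole of order 1 at 3/4, modulus 3/4.
Branch term (1)*sqrt(1 - j/(-2/5)): its argument vanishes at j = -2/5, a square-root branch point, modulus 2/5.
Branch term (-3/2)*sqrt(1 - j/(2)): its argument vanishes at j = 2, a square-root branch point, modulus 2.
The radius of convergence is the smallest modulus among the singular points: 2/5.
The branch terms are analytic at 3/4 and contribute nothing to the residue; only the rational part matters.
At the order-1 pole 3/4 set g(j) = (j - (3/4))*(rational part) = 25/27 - 5*j/31.
Simple pole: residue = g(a) at a = 3/4, which is 2695/3348.
List the singular points by increasing real part (a conjugate pair: the negative imaginary part first).

Radius of convergence at 0: 2/5.
At -2/5: an algebraic (square-root) branch point.
At 3/4: a pole of order 1; residue 2695/3348.
At 2: an algebraic (square-root) branch point.


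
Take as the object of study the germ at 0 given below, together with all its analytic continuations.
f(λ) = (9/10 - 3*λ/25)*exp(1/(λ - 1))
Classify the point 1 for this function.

The point is an essential singularity.

The exponent 1/(λ - (1)) has a pole at 1, so exp(1/(λ - (1))) takes every nonzero value near it: an essential singularity (not a pole of any order).


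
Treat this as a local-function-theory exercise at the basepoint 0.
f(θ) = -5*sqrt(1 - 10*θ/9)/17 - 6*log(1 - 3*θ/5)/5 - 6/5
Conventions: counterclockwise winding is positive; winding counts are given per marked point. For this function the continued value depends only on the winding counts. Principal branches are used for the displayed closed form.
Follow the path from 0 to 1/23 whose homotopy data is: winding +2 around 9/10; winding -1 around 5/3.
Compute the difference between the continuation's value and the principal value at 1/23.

Continued minus principal equals (12/5)*pi*i.

The rational part is single-valued and drops out of the difference; each branch term changes only by its own monodromy.
(-5/17)*sqrt(1 - θ/(9/10)): winding +2 is even, the square root returns to the same sheet, contribution 0.
(-6/5)*log(1 - θ/(5/3)): each positive loop around 5/3 adds 2*pi*i to the log, so winding -1 contributes (-6/5)*(-1)*2*pi*i = (12/5)*pi*i.
Summing the contributions at θ = 1/23 gives (12/5)*pi*i.


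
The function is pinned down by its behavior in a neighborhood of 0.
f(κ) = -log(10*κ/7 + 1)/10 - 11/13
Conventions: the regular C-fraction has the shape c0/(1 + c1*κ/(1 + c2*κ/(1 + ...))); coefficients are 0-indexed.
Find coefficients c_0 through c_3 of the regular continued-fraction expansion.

Taylor coefficients (expand at 0): a_0 = -11/13, a_1 = -1/7, a_2 = 5/49, a_3 = -100/1029.
c0 = a_0 = -11/13. Peel one level at a time: if S = 1 + c*κ/S' with S'(0) = 1, then c is the κ-coefficient of S and S' = c*κ/(S - 1).
S_1 = c0/f = 1 + (-13/77)*κ + (884/5929)*κ^2 + ...; c1 = -13/77.
S_2 = c1*κ/(S_1 - 1) = 1 + (68/77)*κ + (-25/147)*κ^2 + ...; c2 = 68/77.
S_3 = c2*κ/(S_2 - 1) = 1 + (275/1428)*κ + ...; c3 = 275/1428.

The regular C-fraction coefficients are [-11/13, -13/77, 68/77, 275/1428].


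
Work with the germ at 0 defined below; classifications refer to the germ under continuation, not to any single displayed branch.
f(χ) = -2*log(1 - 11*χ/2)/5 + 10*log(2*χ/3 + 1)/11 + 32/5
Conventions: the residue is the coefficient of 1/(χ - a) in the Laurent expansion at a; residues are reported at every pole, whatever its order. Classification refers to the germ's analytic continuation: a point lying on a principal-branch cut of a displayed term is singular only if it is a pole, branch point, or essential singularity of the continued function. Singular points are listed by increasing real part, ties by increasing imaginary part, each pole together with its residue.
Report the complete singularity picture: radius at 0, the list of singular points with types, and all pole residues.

Radius of convergence at 0: 2/11.
At -3/2: a logarithmic branch point.
At 2/11: a logarithmic branch point.

Branch term (-2/5)*log(1 - χ/(2/11)): its argument vanishes at χ = 2/11, a logarithmic branch point, modulus 2/11.
Branch term (10/11)*log(1 - χ/(-3/2)): its argument vanishes at χ = -3/2, a logarithmic branch point, modulus 3/2.
The radius of convergence is the smallest modulus among the singular points: 2/11.
List the singular points by increasing real part (a conjugate pair: the negative imaginary part first).


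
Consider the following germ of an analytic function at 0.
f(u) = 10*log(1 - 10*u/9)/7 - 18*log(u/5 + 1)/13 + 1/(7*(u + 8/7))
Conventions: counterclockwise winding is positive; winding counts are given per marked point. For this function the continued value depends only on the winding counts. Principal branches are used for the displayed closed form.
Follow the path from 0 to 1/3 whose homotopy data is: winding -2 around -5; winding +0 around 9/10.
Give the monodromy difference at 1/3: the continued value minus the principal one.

Continued minus principal equals (72/13)*pi*i.

The rational part is single-valued and drops out of the difference; each branch term changes only by its own monodromy.
(-18/13)*log(1 - u/(-5)): each positive loop around -5 adds 2*pi*i to the log, so winding -2 contributes (-18/13)*(-2)*2*pi*i = (72/13)*pi*i.
(10/7)*log(1 - u/(9/10)): winding 0 around 9/10, so this term returns to its principal value, contribution 0.
Summing the contributions at u = 1/3 gives (72/13)*pi*i.


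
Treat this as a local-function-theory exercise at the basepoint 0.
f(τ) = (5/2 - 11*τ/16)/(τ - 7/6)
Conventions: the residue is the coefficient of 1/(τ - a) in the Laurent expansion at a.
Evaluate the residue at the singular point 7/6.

At the order-1 pole 7/6 set g(τ) = (τ - (7/6))*f(τ) = 5/2 - 11*τ/16.
Simple pole: residue = g(a) at a = 7/6, which is 163/96.

The residue is 163/96.


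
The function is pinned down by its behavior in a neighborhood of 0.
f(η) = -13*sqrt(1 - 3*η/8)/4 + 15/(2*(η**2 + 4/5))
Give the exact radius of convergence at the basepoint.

Denominator factor (η**2 + 4/5): discriminant -16/5, complex-conjugate roots ((2/5)*sqrt(5))*i and -((2/5)*sqrt(5))*i; poles of order 1, moduli (2/5)*sqrt(5) and (2/5)*sqrt(5).
Branch term (-13/4)*sqrt(1 - η/(8/3)): its argument vanishes at η = 8/3, a square-root branch point, modulus 8/3.
The radius of convergence is the smallest modulus among the singular points: (2/5)*sqrt(5).

The radius of convergence is (2/5)*sqrt(5).


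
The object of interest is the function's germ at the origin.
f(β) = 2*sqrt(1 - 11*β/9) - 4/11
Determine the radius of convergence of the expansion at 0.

Branch term (2)*sqrt(1 - β/(9/11)): its argument vanishes at β = 9/11, a square-root branch point, modulus 9/11.
The radius of convergence is the smallest modulus among the singular points: 9/11.

The radius of convergence is 9/11.


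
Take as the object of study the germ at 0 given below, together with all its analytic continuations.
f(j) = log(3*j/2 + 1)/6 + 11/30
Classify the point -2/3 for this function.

The point is a logarithmic branch point.

The term (1/6)*log(1 - j/(-2/3)) has argument 1 - -2/3/(-2/3) = 0 at -2/3: a logarithmic (infinitely-sheeted) branch point; the remaining terms are analytic or single-valued there.


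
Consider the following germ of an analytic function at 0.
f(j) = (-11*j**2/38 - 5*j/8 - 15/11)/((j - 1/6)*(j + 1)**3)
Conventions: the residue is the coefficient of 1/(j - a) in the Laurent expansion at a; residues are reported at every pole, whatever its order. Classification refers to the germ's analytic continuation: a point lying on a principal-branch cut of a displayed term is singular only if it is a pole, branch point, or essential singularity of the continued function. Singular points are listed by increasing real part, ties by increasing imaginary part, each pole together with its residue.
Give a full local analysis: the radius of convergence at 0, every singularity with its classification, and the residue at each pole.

Radius of convergence at 0: 1/6.
At -1: a pole of order 3; residue 133251/143374.
At 1/6: a pole of order 1; residue -133251/143374.

Denominator factor (j + 1)^3: pole of order 3 at -1, modulus 1.
Denominator factor (j - 1/6): pole of order 1 at 1/6, modulus 1/6.
The radius of convergence is the smallest modulus among the singular points: 1/6.
At the order-3 pole -1 set g(j) = (j - (-1))^3*f(j) = (-11*j**2/38 - 5*j/8 - 15/11)/(j - 1/6).
Order-3 pole: residue = g''(a)/2; g''(-1) = 133251/71687, so the residue is 133251/143374.
At the order-1 pole 1/6 set g(j) = (j - (1/6))*f(j) = (-11*j**2/38 - 5*j/8 - 15/11)/(j + 1)**3.
Simple pole: residue = g(a) at a = 1/6, which is -133251/143374.
List the singular points by increasing real part (a conjugate pair: the negative imaginary part first).


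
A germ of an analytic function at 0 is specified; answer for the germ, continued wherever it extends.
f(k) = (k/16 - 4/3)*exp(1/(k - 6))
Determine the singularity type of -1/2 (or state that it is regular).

There is no denominator, hence no pole anywhere.
The essential point of exp(1/(k - (6))) is 6, not -1/2.
So the germ continues analytically to -1/2.

The point is a regular point.


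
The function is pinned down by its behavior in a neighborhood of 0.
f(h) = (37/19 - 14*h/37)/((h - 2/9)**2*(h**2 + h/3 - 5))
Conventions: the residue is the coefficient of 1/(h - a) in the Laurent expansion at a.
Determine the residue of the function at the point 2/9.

The residue is 1826307/109685575.

At the order-2 pole 2/9 set g(h) = (h - (2/9))^2*f(h) = (37/19 - 14*h/37)/(h**2 + h/3 - 5).
Order-2 pole: residue = g'(a); g'(2/9) = 1826307/109685575, so the residue is 1826307/109685575.


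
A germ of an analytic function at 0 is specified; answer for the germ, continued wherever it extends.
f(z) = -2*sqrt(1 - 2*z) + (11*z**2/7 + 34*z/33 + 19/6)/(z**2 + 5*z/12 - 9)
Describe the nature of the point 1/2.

The point is an algebraic (square-root) branch point.

The term (-2)*sqrt(1 - z/(1/2)) has argument 1 - 1/2/(1/2) = 0 at 1/2: a square-root (algebraic, two-sheeted) branch point; the remaining terms are analytic or single-valued there.


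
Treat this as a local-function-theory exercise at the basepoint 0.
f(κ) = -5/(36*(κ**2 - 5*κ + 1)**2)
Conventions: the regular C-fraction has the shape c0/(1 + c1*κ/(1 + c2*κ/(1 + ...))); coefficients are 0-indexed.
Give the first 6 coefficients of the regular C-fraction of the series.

Taylor coefficients (expand at 0): a_0 = -5/36, a_1 = -25/18, a_2 = -365/36, a_3 = -1175/18, a_4 = -3535/9, a_5 = -40775/18.
c0 = a_0 = -5/36. Peel one level at a time: if S = 1 + c*κ/S' with S'(0) = 1, then c is the κ-coefficient of S and S' = c*κ/(S - 1).
S_1 = c0/f = 1 + (-10)*κ + (27)*κ^2 + ...; c1 = -10.
S_2 = c1*κ/(S_1 - 1) = 1 + (27/10)*κ + (629/100)*κ^2 + ...; c2 = 27/10.
S_3 = c2*κ/(S_2 - 1) = 1 + (-629/270)*κ + (73/729)*κ^2 + ...; c3 = -629/270.
S_4 = c3*κ/(S_3 - 1) = 1 + (730/16983)*κ + (4700/395641)*κ^2 + ...; c4 = 730/16983.
S_5 = c4*κ/(S_4 - 1) = 1 + (-12690/45917)*κ + ...; c5 = -12690/45917.

The regular C-fraction coefficients are [-5/36, -10, 27/10, -629/270, 730/16983, -12690/45917].


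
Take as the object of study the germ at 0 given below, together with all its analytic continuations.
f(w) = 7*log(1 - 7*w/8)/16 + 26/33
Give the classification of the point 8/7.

The term (7/16)*log(1 - w/(8/7)) has argument 1 - 8/7/(8/7) = 0 at 8/7: a logarithmic (infinitely-sheeted) branch point; the remaining terms are analytic or single-valued there.

The point is a logarithmic branch point.


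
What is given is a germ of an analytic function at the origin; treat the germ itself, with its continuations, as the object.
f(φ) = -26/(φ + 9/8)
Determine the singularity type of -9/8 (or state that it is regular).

The point is a pole of order 1.

The denominator factor φ + 9/8 vanishes at -9/8 and appears to the power 1; the numerator there equals -26, nonzero, and no other factor vanishes.
Hence a pole whose order is the multiplicity, 1.


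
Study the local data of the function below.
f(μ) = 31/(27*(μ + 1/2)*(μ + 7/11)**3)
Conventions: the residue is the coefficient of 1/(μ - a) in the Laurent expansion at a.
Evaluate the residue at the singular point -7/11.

At the order-3 pole -7/11 set g(μ) = (μ - (-7/11))^3*f(μ) = 31/(27*(μ + 1/2)).
Order-3 pole: residue = g''(a)/2; g''(-7/11) = -660176/729, so the residue is -330088/729.

The residue is -330088/729.


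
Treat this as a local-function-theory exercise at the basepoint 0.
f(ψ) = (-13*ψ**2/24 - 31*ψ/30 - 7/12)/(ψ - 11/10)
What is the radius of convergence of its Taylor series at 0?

Denominator factor (ψ - 11/10): pole of order 1 at 11/10, modulus 11/10.
The radius of convergence is the smallest modulus among the singular points: 11/10.

The radius of convergence is 11/10.


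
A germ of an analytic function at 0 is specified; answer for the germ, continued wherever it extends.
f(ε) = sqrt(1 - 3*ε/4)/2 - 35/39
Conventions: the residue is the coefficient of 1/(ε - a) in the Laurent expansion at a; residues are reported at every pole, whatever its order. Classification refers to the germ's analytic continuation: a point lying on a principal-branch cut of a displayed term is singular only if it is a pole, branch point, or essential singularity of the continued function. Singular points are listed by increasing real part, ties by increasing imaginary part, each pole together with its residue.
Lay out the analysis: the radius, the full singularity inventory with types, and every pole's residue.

Branch term (1/2)*sqrt(1 - ε/(4/3)): its argument vanishes at ε = 4/3, a square-root branch point, modulus 4/3.
The radius of convergence is the smallest modulus among the singular points: 4/3.

Radius of convergence at 0: 4/3.
At 4/3: an algebraic (square-root) branch point.


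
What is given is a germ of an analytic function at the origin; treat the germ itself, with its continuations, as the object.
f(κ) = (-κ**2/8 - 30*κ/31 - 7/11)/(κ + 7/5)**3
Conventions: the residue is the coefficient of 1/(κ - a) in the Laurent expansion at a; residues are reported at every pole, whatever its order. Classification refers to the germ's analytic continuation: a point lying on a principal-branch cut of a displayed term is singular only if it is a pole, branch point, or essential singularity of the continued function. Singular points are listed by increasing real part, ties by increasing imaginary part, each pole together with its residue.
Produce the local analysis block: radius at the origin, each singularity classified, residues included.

Radius of convergence at 0: 7/5.
At -7/5: a pole of order 3; residue -1/8.

Denominator factor (κ + 7/5)^3: pole of order 3 at -7/5, modulus 7/5.
The radius of convergence is the smallest modulus among the singular points: 7/5.
At the order-3 pole -7/5 set g(κ) = (κ - (-7/5))^3*f(κ) = -κ**2/8 - 30*κ/31 - 7/11.
Order-3 pole: residue = g''(a)/2; g''(-7/5) = -1/4, so the residue is -1/8.


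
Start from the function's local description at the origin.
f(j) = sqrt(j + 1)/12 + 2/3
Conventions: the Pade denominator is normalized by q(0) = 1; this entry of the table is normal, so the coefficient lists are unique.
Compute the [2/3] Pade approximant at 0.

The Pade approximant has numerator coefficients [3/4, 119/156, 371/2496]; denominator coefficients [1, 25/26, 33/208, -1/416].

Taylor coefficients needed (expand at 0): a_0 = 3/4, a_1 = 1/24, a_2 = -1/96, a_3 = 1/192, a_4 = -5/1536, a_5 = 7/3072.
Write the denominator as Q(j) = 1 + q1*j + q2*j^2 + q3*j^3. Requiring Q*f - P = O(j^6) with deg P <= 2 kills the coefficients of j^3..j^5 in Q*f:
  j^3: a_3 + q1*a_2 + q2*a_1 + q3*a_0 = 0, i.e. 1/192 + (-1/96)*q1 + (1/24)*q2 + (3/4)*q3 = 0.
  j^4: a_4 + q1*a_3 + q2*a_2 + q3*a_1 = 0, i.e. -5/1536 + (1/192)*q1 + (-1/96)*q2 + (1/24)*q3 = 0.
  j^5: a_5 + q1*a_4 + q2*a_3 + q3*a_2 = 0, i.e. 7/3072 + (-5/1536)*q1 + (1/192)*q2 + (-1/96)*q3 = 0.
Solving this linear system: q1 = 25/26, q2 = 33/208, q3 = -1/416.
The numerator is Q*f truncated at degree 2: P0 = a_0 = 3/4; P1 = a_1 + q1*a_0 = 119/156; P2 = a_2 + q1*a_1 + q2*a_0 = 371/2496.


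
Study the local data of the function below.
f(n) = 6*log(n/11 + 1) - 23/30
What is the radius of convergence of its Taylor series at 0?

The radius of convergence is 11.

Branch term (6)*log(1 - n/(-11)): its argument vanishes at n = -11, a logarithmic branch point, modulus 11.
The radius of convergence is the smallest modulus among the singular points: 11.


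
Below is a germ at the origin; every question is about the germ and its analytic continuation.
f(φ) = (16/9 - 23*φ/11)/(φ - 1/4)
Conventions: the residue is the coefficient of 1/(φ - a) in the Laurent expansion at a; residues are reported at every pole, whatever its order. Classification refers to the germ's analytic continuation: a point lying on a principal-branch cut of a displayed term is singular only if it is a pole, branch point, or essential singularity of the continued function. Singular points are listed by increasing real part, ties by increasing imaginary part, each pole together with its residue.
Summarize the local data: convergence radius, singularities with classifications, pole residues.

Denominator factor (φ - 1/4): pole of order 1 at 1/4, modulus 1/4.
The radius of convergence is the smallest modulus among the singular points: 1/4.
At the order-1 pole 1/4 set g(φ) = (φ - (1/4))*f(φ) = 16/9 - 23*φ/11.
Simple pole: residue = g(a) at a = 1/4, which is 497/396.

Radius of convergence at 0: 1/4.
At 1/4: a pole of order 1; residue 497/396.


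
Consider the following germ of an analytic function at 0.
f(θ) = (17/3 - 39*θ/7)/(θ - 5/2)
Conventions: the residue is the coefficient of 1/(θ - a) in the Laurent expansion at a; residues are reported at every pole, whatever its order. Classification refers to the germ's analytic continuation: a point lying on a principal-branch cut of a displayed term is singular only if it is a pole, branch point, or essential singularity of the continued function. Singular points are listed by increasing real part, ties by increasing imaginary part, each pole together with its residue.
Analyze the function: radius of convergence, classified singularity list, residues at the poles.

Denominator factor (θ - 5/2): pole of order 1 at 5/2, modulus 5/2.
The radius of convergence is the smallest modulus among the singular points: 5/2.
At the order-1 pole 5/2 set g(θ) = (θ - (5/2))*f(θ) = 17/3 - 39*θ/7.
Simple pole: residue = g(a) at a = 5/2, which is -347/42.

Radius of convergence at 0: 5/2.
At 5/2: a pole of order 1; residue -347/42.


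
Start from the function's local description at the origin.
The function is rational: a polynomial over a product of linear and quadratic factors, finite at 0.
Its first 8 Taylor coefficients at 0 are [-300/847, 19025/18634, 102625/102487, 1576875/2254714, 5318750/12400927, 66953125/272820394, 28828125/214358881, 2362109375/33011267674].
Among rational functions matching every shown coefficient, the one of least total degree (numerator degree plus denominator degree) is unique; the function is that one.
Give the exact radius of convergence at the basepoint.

The radius of convergence is 11/5.

No rational of total degree below 3 reproduces all 8 coefficients; solving the [1/2] Pade equations on them gives f(α) = (13*α/2 - 12/7)/(α - 11/5)**2, whose expansion matches every shown term.
Denominator factor (α - 11/5)^2: pole of order 2 at 11/5, modulus 11/5.
The radius of convergence is the smallest modulus among the singular points: 11/5.


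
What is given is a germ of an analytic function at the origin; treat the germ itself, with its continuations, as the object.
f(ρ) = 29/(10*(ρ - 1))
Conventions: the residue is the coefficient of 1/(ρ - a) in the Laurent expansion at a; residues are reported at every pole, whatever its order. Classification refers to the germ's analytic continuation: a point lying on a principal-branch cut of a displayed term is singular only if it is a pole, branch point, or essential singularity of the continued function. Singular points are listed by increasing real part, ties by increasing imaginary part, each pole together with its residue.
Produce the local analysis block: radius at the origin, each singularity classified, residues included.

Radius of convergence at 0: 1.
At 1: a pole of order 1; residue 29/10.

Denominator factor (ρ - 1): pole of order 1 at 1, modulus 1.
The radius of convergence is the smallest modulus among the singular points: 1.
At the order-1 pole 1 set g(ρ) = (ρ - (1))*f(ρ) = 29/10.
Simple pole: residue = g(a) at a = 1, which is 29/10.


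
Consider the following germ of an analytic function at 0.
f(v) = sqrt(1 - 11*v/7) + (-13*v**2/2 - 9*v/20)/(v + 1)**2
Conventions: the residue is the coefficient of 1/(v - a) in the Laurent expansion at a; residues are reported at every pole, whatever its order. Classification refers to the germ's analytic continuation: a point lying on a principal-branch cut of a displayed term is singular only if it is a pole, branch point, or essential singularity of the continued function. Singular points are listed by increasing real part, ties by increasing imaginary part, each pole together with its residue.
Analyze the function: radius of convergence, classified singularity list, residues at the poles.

Radius of convergence at 0: 7/11.
At -1: a pole of order 2; residue 251/20.
At 7/11: an algebraic (square-root) branch point.

Denominator factor (v + 1)^2: pole of order 2 at -1, modulus 1.
Branch term (1)*sqrt(1 - v/(7/11)): its argument vanishes at v = 7/11, a square-root branch point, modulus 7/11.
The radius of convergence is the smallest modulus among the singular points: 7/11.
The branch term is analytic at -1 and contributes nothing to the residue; only the rational part matters.
At the order-2 pole -1 set g(v) = (v - (-1))^2*(rational part) = -13*v**2/2 - 9*v/20.
Order-2 pole: residue = g'(a); g'(-1) = 251/20, so the residue is 251/20.
List the singular points by increasing real part (a conjugate pair: the negative imaginary part first).


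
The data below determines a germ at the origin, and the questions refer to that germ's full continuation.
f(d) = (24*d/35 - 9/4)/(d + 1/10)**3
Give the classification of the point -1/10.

The point is a pole of order 3.

The denominator factor d + 1/10 vanishes at -1/10 and appears to the power 3; the numerator there equals -1623/700, nonzero, and no other factor vanishes.
Hence a pole whose order is the multiplicity, 3.


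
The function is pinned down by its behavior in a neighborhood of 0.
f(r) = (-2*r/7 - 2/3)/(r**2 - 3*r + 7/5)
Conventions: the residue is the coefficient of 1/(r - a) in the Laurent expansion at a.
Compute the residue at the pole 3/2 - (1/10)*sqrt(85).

The residue is -1/7 + (23/357)*sqrt(85).

The factor r**2 - 3*r + 7/5 splits as (r - a)(r - a') with a = 3/2 - (1/10)*sqrt(85), a' = 3/2 + (1/10)*sqrt(85). At the order-1 pole a set g(r) = (r - a)*f(r) = [-2*r/7 - 2/3] / (r - a').
Simple pole: residue = g(a) at a = 3/2 - (1/10)*sqrt(85), which is -1/7 + (23/357)*sqrt(85).


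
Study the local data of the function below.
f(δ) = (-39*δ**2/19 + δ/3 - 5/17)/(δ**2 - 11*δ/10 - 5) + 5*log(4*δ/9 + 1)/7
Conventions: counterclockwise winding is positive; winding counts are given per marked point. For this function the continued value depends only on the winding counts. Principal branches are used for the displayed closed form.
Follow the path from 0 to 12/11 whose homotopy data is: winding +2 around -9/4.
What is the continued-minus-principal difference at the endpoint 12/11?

The rational part is single-valued and drops out of the difference; each branch term changes only by its own monodromy.
(5/7)*log(1 - δ/(-9/4)): each positive loop around -9/4 adds 2*pi*i to the log, so winding +2 contributes (5/7)*(2)*2*pi*i = (20/7)*pi*i.
Summing the contributions at δ = 12/11 gives (20/7)*pi*i.

Continued minus principal equals (20/7)*pi*i.


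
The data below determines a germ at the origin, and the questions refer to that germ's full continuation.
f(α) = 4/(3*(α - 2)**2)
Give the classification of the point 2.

The denominator factor α - 2 vanishes at 2 and appears to the power 2; the numerator there equals 4/3, nonzero, and no other factor vanishes.
Hence a pole whose order is the multiplicity, 2.

The point is a pole of order 2.


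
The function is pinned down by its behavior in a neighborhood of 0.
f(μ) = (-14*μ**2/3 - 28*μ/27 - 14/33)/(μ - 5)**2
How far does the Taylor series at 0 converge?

Denominator factor (μ - 5)^2: pole of order 2 at 5, modulus 5.
The radius of convergence is the smallest modulus among the singular points: 5.

The radius of convergence is 5.


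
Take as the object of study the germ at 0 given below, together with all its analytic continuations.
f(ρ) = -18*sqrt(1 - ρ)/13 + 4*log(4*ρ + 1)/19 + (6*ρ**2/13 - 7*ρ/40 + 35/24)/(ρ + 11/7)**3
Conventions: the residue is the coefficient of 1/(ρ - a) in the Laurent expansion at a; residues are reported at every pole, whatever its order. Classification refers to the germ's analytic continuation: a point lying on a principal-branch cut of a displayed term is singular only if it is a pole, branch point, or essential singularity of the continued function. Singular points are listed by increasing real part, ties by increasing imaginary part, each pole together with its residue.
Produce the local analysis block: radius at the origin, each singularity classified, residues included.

Denominator factor (ρ + 11/7)^3: pole of order 3 at -11/7, modulus 11/7.
Branch term (4/19)*log(1 - ρ/(-1/4)): its argument vanishes at ρ = -1/4, a logarithmic branch point, modulus 1/4.
Branch term (-18/13)*sqrt(1 - ρ/(1)): its argument vanishes at ρ = 1, a square-root branch point, modulus 1.
The radius of convergence is the smallest modulus among the singular points: 1/4.
The branch terms are analytic at -11/7 and contribute nothing to the residue; only the rational part matters.
At the order-3 pole -11/7 set g(ρ) = (ρ - (-11/7))^3*(rational part) = 6*ρ**2/13 - 7*ρ/40 + 35/24.
Order-3 pole: residue = g''(a)/2; g''(-11/7) = 12/13, so the residue is 6/13.
List the singular points by increasing real part (a conjugate pair: the negative imaginary part first).

Radius of convergence at 0: 1/4.
At -11/7: a pole of order 3; residue 6/13.
At -1/4: a logarithmic branch point.
At 1: an algebraic (square-root) branch point.


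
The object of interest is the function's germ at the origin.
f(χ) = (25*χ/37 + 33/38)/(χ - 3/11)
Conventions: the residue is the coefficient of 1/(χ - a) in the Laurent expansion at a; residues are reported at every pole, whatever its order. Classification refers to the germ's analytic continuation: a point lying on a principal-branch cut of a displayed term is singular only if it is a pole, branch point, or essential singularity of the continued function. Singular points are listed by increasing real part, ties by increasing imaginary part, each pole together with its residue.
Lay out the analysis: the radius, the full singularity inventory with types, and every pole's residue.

Denominator factor (χ - 3/11): pole of order 1 at 3/11, modulus 3/11.
The radius of convergence is the smallest modulus among the singular points: 3/11.
At the order-1 pole 3/11 set g(χ) = (χ - (3/11))*f(χ) = 25*χ/37 + 33/38.
Simple pole: residue = g(a) at a = 3/11, which is 16281/15466.

Radius of convergence at 0: 3/11.
At 3/11: a pole of order 1; residue 16281/15466.


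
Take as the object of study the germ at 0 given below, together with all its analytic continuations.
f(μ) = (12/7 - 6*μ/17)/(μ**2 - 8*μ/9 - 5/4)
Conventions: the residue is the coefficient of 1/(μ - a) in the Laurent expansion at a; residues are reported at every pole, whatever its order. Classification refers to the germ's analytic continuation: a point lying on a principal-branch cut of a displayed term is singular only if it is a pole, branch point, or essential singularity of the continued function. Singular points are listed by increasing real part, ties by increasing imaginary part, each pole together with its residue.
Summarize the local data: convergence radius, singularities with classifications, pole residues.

Radius of convergence at 0: -4/9 + (1/18)*sqrt(469).
At 4/9 - (1/18)*sqrt(469): a pole of order 1; residue -3/17 - (1668/55811)*sqrt(469).
At 4/9 + (1/18)*sqrt(469): a pole of order 1; residue -3/17 + (1668/55811)*sqrt(469).

Denominator factor (μ**2 - 8*μ/9 - 5/4): discriminant 469/81, real irrational roots 4/9 + (1/18)*sqrt(469) and 4/9 - (1/18)*sqrt(469); poles of order 1, moduli 4/9 + (1/18)*sqrt(469) and -4/9 + (1/18)*sqrt(469).
The radius of convergence is the smallest modulus among the singular points: -4/9 + (1/18)*sqrt(469).
The factor μ**2 - 8*μ/9 - 5/4 splits as (μ - a)(μ - a') with a = 4/9 - (1/18)*sqrt(469), a' = 4/9 + (1/18)*sqrt(469). At the order-1 pole a set g(μ) = (μ - a)*f(μ) = [12/7 - 6*μ/17] / (μ - a').
Simple pole: residue = g(a) at a = 4/9 - (1/18)*sqrt(469), which is -3/17 - (1668/55811)*sqrt(469).
The factor μ**2 - 8*μ/9 - 5/4 splits as (μ - a)(μ - a') with a = 4/9 + (1/18)*sqrt(469), a' = 4/9 - (1/18)*sqrt(469). At the order-1 pole a set g(μ) = (μ - a)*f(μ) = [12/7 - 6*μ/17] / (μ - a').
Simple pole: residue = g(a) at a = 4/9 + (1/18)*sqrt(469), which is -3/17 + (1668/55811)*sqrt(469).
List the singular points by increasing real part (a conjugate pair: the negative imaginary part first).


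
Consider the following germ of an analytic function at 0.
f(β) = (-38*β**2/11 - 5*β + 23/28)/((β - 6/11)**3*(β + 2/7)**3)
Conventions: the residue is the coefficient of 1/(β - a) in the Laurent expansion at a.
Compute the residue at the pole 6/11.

The residue is 10156655663/2147483648.

At the order-3 pole 6/11 set g(β) = (β - (6/11))^3*f(β) = (-38*β**2/11 - 5*β + 23/28)/(β + 2/7)**3.
Order-3 pole: residue = g''(a)/2; g''(6/11) = 10156655663/1073741824, so the residue is 10156655663/2147483648.


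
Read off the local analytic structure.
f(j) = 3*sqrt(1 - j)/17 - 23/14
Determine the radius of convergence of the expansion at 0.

The radius of convergence is 1.

Branch term (3/17)*sqrt(1 - j/(1)): its argument vanishes at j = 1, a square-root branch point, modulus 1.
The radius of convergence is the smallest modulus among the singular points: 1.


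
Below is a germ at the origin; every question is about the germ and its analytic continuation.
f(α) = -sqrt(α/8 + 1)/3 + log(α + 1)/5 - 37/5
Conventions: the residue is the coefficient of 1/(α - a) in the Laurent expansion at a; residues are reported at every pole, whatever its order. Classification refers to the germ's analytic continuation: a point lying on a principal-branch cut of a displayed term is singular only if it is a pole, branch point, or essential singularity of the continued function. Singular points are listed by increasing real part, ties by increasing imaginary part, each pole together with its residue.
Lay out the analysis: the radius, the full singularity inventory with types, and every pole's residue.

Radius of convergence at 0: 1.
At -8: an algebraic (square-root) branch point.
At -1: a logarithmic branch point.

Branch term (-1/3)*sqrt(1 - α/(-8)): its argument vanishes at α = -8, a square-root branch point, modulus 8.
Branch term (1/5)*log(1 - α/(-1)): its argument vanishes at α = -1, a logarithmic branch point, modulus 1.
The radius of convergence is the smallest modulus among the singular points: 1.
List the singular points by increasing real part (a conjugate pair: the negative imaginary part first).


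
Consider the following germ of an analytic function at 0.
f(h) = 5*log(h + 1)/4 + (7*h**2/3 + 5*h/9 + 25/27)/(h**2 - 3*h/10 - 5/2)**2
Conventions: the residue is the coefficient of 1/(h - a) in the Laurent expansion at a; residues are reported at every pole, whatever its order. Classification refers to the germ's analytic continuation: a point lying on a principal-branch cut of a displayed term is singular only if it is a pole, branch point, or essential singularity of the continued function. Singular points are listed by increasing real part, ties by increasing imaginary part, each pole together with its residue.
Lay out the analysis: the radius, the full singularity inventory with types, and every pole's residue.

Radius of convergence at 0: 1.
At 3/20 - (1/20)*sqrt(1009): a pole of order 2; residue -(260500/27488187)*sqrt(1009).
At -1: a logarithmic branch point.
At 3/20 + (1/20)*sqrt(1009): a pole of order 2; residue (260500/27488187)*sqrt(1009).
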